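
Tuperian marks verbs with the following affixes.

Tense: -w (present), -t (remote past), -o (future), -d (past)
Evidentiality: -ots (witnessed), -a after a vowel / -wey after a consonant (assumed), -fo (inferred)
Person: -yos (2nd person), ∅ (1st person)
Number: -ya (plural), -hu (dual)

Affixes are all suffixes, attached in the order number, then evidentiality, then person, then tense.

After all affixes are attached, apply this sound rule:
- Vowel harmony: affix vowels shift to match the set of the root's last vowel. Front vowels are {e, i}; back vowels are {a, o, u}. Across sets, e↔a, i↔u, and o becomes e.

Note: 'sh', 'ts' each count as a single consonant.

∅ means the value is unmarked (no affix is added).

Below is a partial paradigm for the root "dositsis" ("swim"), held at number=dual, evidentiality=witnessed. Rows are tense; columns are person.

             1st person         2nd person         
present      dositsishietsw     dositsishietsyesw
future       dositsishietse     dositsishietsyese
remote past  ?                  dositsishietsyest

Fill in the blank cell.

dositsishietst

Attach number dual -hu → dositsishu.
Attach evidentiality witnessed -ots → dositsishuots.
person = 1st person: zero marking, form stays dositsishuots.
Attach tense remote past -t → dositsishuotst.
Apply vowel harmony: dositsishuotst → dositsishietst.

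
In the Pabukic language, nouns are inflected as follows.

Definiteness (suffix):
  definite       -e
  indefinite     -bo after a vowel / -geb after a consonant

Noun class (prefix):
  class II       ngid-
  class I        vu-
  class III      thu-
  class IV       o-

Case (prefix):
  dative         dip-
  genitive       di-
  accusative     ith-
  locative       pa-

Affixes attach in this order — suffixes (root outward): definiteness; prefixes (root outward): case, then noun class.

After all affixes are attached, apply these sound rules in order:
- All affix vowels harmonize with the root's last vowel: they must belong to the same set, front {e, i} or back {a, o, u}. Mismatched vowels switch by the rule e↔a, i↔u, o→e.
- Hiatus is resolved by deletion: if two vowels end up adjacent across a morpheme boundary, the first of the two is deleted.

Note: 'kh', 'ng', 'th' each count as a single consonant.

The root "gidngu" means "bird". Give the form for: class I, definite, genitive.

Attach definiteness definite -e → gidngue.
Attach case genitive di- → digidngue.
Attach noun class class I vu- → vudigidngue.
Apply vowel harmony: vudigidngue → vudugidngua.
Apply vowel deletion: vudugidngua → vudugidnga.

vudugidnga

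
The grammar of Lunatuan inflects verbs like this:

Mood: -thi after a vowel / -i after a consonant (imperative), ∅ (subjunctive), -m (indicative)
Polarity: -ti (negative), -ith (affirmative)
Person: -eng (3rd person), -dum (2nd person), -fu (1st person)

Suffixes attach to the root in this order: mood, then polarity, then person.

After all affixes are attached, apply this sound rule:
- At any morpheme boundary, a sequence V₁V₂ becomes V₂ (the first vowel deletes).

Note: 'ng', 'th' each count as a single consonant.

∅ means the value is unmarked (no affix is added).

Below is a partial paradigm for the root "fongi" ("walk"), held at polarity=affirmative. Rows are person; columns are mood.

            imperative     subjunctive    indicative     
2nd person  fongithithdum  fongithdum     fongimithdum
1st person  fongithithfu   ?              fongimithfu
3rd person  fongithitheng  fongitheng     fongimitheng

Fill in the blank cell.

fongithfu

mood = subjunctive: zero marking, form stays fongi.
Attach polarity affirmative -ith → fongiith.
Attach person 1st person -fu → fongiithfu.
Apply vowel deletion: fongiithfu → fongithfu.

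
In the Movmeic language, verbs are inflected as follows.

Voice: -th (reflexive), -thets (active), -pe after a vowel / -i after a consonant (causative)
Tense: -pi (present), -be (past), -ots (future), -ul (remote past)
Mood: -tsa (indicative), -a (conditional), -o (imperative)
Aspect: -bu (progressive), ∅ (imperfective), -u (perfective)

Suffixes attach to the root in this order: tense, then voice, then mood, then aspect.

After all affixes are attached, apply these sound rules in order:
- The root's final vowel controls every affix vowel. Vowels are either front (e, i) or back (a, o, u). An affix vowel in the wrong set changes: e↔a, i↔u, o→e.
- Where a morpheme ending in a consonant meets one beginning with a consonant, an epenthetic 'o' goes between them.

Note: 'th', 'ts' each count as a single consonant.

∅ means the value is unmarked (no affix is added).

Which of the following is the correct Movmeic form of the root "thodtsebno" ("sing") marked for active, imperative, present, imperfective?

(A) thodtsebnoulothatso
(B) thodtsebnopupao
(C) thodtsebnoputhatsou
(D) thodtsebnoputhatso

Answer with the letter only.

Attach tense present -pi → thodtsebnopi.
Attach voice active -thets → thodtsebnopithets.
Attach mood imperative -o → thodtsebnopithetso.
aspect = imperfective: zero marking, form stays thodtsebnopithetso.
Apply vowel harmony: thodtsebnopithetso → thodtsebnoputhatso.
Epenthesis: no change.
So the correct form is thodtsebnoputhatso, option (D).
(C) thodtsebnoputhatsou is wrong: it uses perfective instead of imperfective for aspect.
(A) thodtsebnoulothatso is wrong: it uses remote past instead of present for tense.
(B) thodtsebnopupao is wrong: it uses causative instead of active for voice.

D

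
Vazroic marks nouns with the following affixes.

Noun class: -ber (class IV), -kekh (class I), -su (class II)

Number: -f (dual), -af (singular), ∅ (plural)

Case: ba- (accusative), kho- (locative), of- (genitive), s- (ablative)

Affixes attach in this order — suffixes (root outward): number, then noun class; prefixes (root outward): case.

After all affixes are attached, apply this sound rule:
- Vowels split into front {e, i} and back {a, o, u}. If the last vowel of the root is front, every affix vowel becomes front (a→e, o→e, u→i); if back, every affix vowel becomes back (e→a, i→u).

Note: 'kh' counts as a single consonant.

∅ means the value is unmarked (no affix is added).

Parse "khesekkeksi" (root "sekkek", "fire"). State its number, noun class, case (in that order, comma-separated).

plural, class II, locative

Segment: kho-sekkek-su.
number: ∅ → plural.
noun class: -su → class II.
case: kho- → locative.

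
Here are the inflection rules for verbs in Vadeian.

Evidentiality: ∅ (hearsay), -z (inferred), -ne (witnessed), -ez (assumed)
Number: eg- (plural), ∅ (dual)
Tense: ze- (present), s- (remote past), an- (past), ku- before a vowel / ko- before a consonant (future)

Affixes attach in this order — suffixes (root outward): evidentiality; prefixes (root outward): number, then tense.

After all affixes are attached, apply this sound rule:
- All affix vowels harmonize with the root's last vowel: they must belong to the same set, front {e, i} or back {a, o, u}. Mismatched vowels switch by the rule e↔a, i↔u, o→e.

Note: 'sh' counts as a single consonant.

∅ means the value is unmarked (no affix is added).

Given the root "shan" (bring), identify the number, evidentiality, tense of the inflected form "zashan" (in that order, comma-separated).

Segment: ze-shan.
number: ∅ → dual.
evidentiality: ∅ → hearsay.
tense: ze- → present.

dual, hearsay, present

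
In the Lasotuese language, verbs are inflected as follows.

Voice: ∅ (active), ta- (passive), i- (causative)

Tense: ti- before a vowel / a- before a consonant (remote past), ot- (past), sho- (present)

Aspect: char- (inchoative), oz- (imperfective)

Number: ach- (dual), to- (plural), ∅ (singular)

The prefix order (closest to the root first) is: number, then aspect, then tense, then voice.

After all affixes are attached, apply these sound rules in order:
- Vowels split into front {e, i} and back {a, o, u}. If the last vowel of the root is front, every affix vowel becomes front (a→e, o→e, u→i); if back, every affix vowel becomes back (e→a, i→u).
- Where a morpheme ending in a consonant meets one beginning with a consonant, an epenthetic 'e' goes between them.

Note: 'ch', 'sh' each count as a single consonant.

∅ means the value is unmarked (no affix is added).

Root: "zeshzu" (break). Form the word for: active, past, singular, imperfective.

number = singular: zero marking, form stays zeshzu.
Attach aspect imperfective oz- → ozzeshzu.
Attach tense past ot- → otozzeshzu.
voice = active: zero marking, form stays otozzeshzu.
Vowel harmony: no change.
Apply epenthesis: otozzeshzu → otozezeshzu.

otozezeshzu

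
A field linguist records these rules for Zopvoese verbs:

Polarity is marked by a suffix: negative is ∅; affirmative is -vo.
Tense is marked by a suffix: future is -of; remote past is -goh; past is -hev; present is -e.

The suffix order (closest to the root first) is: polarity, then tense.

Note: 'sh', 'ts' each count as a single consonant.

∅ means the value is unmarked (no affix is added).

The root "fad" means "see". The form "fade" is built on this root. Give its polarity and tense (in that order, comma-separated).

Segment: fad-e.
polarity: ∅ → negative.
tense: -e → present.

negative, present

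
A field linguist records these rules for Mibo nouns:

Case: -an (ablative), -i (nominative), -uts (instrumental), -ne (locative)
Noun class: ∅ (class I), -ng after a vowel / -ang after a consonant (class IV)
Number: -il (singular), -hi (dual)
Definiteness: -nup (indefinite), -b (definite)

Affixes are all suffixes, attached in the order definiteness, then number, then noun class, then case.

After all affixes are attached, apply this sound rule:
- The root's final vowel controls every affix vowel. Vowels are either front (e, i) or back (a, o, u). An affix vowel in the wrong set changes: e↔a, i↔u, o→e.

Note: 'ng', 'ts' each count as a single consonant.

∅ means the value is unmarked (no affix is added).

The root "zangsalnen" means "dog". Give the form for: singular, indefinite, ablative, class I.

Attach definiteness indefinite -nup → zangsalnennup.
Attach number singular -il → zangsalnennupil.
noun class = class I: zero marking, form stays zangsalnennupil.
Attach case ablative -an → zangsalnennupilan.
Apply vowel harmony: zangsalnennupilan → zangsalnennipilen.

zangsalnennipilen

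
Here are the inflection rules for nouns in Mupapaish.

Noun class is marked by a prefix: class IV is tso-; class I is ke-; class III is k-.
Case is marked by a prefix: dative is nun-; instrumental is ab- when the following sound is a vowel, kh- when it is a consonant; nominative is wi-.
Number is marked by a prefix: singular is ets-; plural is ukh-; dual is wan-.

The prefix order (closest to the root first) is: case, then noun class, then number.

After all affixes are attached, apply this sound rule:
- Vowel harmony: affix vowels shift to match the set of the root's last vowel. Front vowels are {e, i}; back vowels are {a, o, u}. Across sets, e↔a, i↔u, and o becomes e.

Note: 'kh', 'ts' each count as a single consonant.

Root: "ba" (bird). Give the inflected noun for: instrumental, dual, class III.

Attach case instrumental kh- (before consonant 'b') → khba.
Attach noun class class III k- → kkhba.
Attach number dual wan- → wankkhba.
Vowel harmony: no change.

wankkhba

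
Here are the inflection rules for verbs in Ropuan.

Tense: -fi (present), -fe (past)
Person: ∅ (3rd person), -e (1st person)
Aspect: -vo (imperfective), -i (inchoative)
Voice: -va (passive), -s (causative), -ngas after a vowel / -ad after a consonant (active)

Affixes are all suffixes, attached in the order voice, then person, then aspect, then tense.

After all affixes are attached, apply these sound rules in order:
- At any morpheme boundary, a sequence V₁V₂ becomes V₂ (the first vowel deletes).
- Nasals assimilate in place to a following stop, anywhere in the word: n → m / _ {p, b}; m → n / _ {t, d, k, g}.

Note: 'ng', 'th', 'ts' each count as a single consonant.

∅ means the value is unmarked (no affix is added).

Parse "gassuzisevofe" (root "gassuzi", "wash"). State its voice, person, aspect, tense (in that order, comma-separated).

Segment: gassuzi-s-e-vo-fe.
voice: -s → causative.
person: -e → 1st person.
aspect: -vo → imperfective.
tense: -fe → past.

causative, 1st person, imperfective, past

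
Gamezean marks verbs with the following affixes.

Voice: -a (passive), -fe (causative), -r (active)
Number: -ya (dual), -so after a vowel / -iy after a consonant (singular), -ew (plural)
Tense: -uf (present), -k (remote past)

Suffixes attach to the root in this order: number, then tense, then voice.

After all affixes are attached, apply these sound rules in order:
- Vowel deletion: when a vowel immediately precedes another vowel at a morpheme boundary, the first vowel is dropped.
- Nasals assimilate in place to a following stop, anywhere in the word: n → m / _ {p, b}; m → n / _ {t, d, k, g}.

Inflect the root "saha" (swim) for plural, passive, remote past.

sahewka

Attach number plural -ew → sahaew.
Attach tense remote past -k → sahaewk.
Attach voice passive -a → sahaewka.
Apply vowel deletion: sahaewka → sahewka.
Nasal assimilation: no change.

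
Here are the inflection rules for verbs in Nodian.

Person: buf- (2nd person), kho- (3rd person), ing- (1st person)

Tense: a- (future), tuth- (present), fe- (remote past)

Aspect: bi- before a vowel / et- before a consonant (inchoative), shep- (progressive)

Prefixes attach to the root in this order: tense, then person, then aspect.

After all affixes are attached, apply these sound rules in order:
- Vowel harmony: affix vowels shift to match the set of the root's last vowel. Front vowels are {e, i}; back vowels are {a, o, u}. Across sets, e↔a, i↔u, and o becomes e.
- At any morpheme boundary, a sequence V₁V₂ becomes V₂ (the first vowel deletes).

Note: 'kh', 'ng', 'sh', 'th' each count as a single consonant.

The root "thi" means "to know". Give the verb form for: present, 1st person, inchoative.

bingtiththi

Attach tense present tuth- → tuththi.
Attach person 1st person ing- → ingtuththi.
Attach aspect inchoative bi- (before vowel 'i') → biingtuththi.
Apply vowel harmony: biingtuththi → biingtiththi.
Apply vowel deletion: biingtiththi → bingtiththi.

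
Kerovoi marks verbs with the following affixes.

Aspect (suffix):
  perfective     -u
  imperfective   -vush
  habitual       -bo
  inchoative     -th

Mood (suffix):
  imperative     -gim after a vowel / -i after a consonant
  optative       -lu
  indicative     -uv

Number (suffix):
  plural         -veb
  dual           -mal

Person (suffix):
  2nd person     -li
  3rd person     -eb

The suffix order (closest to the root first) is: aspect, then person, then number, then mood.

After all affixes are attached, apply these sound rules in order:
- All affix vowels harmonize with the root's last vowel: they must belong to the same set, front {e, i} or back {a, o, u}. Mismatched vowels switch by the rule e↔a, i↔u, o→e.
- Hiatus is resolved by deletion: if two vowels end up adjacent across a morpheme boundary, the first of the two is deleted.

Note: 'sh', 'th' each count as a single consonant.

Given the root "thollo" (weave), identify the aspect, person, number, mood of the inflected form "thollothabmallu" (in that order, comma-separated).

Segment: thollo-th-eb-mal-lu.
aspect: -th → inchoative.
person: -eb → 3rd person.
number: -mal → dual.
mood: -lu → optative.

inchoative, 3rd person, dual, optative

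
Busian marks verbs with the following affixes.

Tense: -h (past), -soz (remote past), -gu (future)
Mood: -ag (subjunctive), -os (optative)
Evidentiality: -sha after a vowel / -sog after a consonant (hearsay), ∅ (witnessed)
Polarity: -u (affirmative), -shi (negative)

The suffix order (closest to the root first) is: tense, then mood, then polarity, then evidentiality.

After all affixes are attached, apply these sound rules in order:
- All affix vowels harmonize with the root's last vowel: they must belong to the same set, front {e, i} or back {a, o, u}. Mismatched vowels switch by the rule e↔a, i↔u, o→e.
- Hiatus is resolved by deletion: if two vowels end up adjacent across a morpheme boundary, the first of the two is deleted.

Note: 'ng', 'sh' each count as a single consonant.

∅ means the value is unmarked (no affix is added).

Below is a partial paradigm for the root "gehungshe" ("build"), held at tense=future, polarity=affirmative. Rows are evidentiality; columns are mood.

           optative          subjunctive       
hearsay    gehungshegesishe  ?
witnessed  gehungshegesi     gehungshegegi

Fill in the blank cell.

Attach tense future -gu → gehungshegu.
Attach mood subjunctive -ag → gehungsheguag.
Attach polarity affirmative -u → gehungsheguagu.
Attach evidentiality hearsay -sha (after vowel 'u') → gehungsheguagusha.
Apply vowel harmony: gehungsheguagusha → gehungshegiegishe.
Apply vowel deletion: gehungshegiegishe → gehungshegegishe.

gehungshegegishe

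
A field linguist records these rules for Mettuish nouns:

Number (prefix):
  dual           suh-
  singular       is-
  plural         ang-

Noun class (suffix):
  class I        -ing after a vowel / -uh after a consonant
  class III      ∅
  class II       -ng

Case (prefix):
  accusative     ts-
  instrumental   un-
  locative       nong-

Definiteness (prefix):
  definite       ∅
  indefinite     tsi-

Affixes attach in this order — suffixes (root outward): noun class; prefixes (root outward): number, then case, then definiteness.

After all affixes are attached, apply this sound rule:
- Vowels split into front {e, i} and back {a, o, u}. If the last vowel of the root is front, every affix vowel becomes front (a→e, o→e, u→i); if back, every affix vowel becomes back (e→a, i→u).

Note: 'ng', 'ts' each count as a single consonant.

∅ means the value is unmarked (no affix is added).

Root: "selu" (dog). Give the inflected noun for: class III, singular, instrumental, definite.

unusselu

Attach number singular is- → isselu.
Attach case instrumental un- → unisselu.
noun class = class III: zero marking, form stays unisselu.
definiteness = definite: zero marking, form stays unisselu.
Apply vowel harmony: unisselu → unusselu.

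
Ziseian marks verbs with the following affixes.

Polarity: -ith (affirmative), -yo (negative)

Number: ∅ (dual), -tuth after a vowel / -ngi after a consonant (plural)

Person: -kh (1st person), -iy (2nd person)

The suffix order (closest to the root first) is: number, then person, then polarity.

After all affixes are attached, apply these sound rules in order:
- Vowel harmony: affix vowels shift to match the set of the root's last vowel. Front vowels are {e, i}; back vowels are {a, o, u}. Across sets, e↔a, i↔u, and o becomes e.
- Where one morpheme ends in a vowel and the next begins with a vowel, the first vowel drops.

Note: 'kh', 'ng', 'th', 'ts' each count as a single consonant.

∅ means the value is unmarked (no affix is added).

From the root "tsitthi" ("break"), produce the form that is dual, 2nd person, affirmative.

number = dual: zero marking, form stays tsitthi.
Attach person 2nd person -iy → tsitthiiy.
Attach polarity affirmative -ith → tsitthiiyith.
Vowel harmony: no change.
Apply vowel deletion: tsitthiiyith → tsitthiyith.

tsitthiyith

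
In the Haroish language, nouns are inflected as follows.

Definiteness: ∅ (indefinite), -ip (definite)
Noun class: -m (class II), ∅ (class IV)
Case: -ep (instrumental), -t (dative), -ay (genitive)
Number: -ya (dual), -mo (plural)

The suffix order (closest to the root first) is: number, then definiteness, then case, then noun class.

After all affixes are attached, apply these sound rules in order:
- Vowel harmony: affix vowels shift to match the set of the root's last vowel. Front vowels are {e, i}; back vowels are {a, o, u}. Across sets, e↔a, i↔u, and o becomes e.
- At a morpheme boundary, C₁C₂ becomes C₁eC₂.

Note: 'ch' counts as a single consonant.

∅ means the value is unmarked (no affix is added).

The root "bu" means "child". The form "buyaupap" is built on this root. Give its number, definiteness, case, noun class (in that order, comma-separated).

Segment: bu-ya-ip-ep.
number: -ya → dual.
definiteness: -ip → definite.
case: -ep → instrumental.
noun class: ∅ → class IV.

dual, definite, instrumental, class IV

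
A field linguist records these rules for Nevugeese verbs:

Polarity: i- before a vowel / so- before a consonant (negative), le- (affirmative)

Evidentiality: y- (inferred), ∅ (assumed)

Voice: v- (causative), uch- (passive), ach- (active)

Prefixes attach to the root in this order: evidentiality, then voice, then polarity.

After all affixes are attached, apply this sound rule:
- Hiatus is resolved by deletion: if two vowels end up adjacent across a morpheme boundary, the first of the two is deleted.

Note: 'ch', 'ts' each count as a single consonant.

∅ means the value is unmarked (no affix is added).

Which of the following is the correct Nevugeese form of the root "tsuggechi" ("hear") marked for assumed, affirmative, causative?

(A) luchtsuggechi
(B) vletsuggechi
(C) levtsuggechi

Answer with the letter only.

C

evidentiality = assumed: zero marking, form stays tsuggechi.
Attach voice causative v- → vtsuggechi.
Attach polarity affirmative le- → levtsuggechi.
Vowel deletion: no change.
So the correct form is levtsuggechi, option (C).
(B) vletsuggechi is wrong: it has the affixes in the wrong order.
(A) luchtsuggechi is wrong: it uses passive instead of causative for voice.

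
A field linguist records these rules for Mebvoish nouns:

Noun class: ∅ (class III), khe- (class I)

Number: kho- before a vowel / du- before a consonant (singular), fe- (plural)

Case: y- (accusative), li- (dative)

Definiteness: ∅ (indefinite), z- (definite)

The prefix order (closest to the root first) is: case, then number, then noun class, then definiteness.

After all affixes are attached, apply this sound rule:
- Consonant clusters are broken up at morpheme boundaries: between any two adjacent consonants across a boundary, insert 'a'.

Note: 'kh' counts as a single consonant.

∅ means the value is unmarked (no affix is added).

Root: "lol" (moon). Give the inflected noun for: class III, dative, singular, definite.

Attach case dative li- → lilol.
Attach number singular du- (before consonant 'l') → dulilol.
noun class = class III: zero marking, form stays dulilol.
Attach definiteness definite z- → zdulilol.
Apply epenthesis: zdulilol → zadulilol.

zadulilol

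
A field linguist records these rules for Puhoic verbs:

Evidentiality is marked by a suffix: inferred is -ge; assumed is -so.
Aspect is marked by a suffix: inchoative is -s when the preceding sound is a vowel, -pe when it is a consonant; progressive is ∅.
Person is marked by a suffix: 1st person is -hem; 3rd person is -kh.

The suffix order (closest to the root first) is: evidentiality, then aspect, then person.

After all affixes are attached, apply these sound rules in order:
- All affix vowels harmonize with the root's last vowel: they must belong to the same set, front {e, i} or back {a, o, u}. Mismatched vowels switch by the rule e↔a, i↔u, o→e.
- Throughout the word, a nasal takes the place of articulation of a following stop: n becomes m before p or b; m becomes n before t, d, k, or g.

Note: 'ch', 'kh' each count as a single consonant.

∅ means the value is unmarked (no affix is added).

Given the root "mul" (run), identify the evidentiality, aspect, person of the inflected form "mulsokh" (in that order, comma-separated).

assumed, progressive, 3rd person

Segment: mul-so-kh.
evidentiality: -so → assumed.
aspect: ∅ → progressive.
person: -kh → 3rd person.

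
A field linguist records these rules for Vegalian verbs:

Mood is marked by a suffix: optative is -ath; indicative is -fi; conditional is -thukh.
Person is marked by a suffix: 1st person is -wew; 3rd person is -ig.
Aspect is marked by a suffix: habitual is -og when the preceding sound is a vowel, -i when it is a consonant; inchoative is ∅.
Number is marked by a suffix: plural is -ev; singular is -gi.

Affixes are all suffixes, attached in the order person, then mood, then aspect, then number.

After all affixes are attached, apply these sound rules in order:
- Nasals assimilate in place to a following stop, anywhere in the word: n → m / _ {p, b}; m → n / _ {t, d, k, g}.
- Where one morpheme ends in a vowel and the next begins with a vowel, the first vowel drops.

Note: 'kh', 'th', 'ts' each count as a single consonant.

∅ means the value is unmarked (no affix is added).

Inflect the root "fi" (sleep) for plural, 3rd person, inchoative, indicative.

Attach person 3rd person -ig → fiig.
Attach mood indicative -fi → fiigfi.
aspect = inchoative: zero marking, form stays fiigfi.
Attach number plural -ev → fiigfiev.
Nasal assimilation: no change.
Apply vowel deletion: fiigfiev → figfev.

figfev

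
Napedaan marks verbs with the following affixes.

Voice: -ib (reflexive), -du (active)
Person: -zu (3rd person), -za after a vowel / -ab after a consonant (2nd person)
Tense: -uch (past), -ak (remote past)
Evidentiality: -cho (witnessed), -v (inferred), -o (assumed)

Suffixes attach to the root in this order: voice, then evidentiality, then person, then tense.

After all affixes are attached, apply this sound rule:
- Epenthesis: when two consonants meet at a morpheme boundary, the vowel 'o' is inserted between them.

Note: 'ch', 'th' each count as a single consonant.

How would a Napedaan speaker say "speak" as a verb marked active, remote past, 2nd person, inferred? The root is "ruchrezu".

Attach voice active -du → ruchrezudu.
Attach evidentiality inferred -v → ruchrezuduv.
Attach person 2nd person -ab (after consonant 'v') → ruchrezuduvab.
Attach tense remote past -ak → ruchrezuduvabak.
Epenthesis: no change.

ruchrezuduvabak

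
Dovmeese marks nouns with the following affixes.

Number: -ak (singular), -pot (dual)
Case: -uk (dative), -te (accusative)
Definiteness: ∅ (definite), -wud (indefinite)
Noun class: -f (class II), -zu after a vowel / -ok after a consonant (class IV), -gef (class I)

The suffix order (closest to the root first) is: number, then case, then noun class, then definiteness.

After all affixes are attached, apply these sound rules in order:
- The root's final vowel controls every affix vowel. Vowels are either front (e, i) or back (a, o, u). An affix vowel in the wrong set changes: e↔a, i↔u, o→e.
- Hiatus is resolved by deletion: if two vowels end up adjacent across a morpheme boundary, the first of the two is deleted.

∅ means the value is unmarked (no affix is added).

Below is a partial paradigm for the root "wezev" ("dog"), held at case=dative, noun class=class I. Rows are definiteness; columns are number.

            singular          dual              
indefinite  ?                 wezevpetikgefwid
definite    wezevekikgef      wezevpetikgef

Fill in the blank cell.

wezevekikgefwid

Attach number singular -ak → wezevak.
Attach case dative -uk → wezevakuk.
Attach noun class class I -gef → wezevakukgef.
Attach definiteness indefinite -wud → wezevakukgefwud.
Apply vowel harmony: wezevakukgefwud → wezevekikgefwid.
Vowel deletion: no change.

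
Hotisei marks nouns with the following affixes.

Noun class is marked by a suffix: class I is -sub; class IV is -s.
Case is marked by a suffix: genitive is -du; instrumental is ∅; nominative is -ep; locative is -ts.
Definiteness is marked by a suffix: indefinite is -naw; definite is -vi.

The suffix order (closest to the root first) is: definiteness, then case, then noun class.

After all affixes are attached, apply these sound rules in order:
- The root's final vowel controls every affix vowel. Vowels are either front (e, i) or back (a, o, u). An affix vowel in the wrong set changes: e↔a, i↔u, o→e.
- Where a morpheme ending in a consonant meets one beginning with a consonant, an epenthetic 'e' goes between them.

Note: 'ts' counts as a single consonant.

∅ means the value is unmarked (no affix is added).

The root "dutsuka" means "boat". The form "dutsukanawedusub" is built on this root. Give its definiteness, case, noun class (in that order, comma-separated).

indefinite, genitive, class I

Segment: dutsuka-naw-du-sub.
definiteness: -naw → indefinite.
case: -du → genitive.
noun class: -sub → class I.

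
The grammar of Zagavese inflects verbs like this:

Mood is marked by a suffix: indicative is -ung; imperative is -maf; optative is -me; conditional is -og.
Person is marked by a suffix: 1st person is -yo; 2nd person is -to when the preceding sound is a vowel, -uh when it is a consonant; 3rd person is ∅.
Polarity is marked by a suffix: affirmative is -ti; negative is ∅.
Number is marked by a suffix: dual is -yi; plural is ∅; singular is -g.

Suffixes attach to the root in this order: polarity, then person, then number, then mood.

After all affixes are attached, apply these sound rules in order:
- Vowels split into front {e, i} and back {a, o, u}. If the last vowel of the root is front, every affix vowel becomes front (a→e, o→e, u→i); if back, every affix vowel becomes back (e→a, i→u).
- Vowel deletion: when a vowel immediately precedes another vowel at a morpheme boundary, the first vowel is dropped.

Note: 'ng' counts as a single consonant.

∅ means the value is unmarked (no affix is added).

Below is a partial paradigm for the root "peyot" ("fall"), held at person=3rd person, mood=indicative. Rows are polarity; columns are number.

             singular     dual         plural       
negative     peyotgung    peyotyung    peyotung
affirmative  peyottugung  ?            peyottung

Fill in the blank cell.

peyottuyung

Attach polarity affirmative -ti → peyotti.
person = 3rd person: zero marking, form stays peyotti.
Attach number dual -yi → peyottiyi.
Attach mood indicative -ung → peyottiyiung.
Apply vowel harmony: peyottiyiung → peyottuyuung.
Apply vowel deletion: peyottuyuung → peyottuyung.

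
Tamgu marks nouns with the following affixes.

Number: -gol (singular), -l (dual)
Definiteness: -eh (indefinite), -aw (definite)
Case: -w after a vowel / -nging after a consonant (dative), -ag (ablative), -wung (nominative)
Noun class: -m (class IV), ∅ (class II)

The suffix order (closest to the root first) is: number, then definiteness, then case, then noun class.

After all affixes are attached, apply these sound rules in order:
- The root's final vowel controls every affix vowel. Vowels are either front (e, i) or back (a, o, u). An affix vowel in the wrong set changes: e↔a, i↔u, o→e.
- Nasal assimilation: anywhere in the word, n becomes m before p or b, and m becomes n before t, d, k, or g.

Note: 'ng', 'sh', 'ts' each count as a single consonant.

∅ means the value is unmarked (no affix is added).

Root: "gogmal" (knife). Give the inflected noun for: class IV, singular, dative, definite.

gogmalgolawngungm

Attach number singular -gol → gogmalgol.
Attach definiteness definite -aw → gogmalgolaw.
Attach case dative -nging (after consonant 'w') → gogmalgolawnging.
Attach noun class class IV -m → gogmalgolawngingm.
Apply vowel harmony: gogmalgolawngingm → gogmalgolawngungm.
Nasal assimilation: no change.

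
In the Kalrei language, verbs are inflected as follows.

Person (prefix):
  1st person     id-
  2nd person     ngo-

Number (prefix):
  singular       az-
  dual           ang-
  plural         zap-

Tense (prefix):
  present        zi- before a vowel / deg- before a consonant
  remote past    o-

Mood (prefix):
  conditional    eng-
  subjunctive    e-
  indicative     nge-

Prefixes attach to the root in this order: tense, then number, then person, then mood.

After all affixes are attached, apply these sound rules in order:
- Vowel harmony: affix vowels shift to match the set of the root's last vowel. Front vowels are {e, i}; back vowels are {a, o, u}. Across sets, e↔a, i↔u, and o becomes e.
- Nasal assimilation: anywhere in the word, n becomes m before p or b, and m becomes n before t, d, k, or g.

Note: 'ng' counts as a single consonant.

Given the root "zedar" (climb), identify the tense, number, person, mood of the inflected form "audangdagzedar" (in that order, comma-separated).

Segment: e-id-ang-deg-zedar.
tense: zi/deg- → present.
number: ang- → dual.
person: id- → 1st person.
mood: e- → subjunctive.

present, dual, 1st person, subjunctive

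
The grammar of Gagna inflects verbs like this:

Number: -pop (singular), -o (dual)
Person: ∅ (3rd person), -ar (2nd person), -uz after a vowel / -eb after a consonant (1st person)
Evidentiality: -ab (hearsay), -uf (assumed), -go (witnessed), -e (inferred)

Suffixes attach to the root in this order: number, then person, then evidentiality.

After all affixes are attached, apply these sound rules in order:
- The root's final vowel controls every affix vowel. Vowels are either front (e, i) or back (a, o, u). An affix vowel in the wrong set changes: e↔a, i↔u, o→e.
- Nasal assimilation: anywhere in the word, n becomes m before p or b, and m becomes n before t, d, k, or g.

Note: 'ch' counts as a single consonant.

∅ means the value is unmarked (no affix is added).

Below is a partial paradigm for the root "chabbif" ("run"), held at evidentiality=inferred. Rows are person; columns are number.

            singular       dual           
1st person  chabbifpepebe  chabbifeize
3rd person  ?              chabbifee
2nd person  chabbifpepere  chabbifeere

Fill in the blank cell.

Attach number singular -pop → chabbifpop.
person = 3rd person: zero marking, form stays chabbifpop.
Attach evidentiality inferred -e → chabbifpope.
Apply vowel harmony: chabbifpope → chabbifpepe.
Nasal assimilation: no change.

chabbifpepe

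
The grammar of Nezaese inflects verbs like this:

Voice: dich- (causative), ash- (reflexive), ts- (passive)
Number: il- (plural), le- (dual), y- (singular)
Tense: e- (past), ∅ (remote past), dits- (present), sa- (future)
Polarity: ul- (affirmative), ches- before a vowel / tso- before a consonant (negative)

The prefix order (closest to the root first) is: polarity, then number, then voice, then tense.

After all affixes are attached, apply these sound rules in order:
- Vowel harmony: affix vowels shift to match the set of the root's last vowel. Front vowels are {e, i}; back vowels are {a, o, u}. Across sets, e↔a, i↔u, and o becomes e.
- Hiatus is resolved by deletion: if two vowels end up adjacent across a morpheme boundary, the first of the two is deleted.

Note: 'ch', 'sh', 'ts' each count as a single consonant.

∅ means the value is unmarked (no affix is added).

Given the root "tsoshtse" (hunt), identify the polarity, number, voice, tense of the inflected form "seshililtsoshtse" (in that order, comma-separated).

Segment: sa-ash-il-ul-tsoshtse.
polarity: ul- → affirmative.
number: il- → plural.
voice: ash- → reflexive.
tense: sa- → future.

affirmative, plural, reflexive, future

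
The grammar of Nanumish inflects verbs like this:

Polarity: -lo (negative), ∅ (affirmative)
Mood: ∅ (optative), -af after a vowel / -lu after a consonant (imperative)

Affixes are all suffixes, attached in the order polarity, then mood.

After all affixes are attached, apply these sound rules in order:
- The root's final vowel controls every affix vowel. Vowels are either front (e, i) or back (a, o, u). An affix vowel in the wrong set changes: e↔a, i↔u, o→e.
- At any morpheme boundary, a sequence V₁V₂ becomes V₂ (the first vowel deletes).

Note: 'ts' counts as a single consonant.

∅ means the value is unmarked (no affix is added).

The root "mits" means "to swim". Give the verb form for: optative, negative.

mitsle

Attach polarity negative -lo → mitslo.
mood = optative: zero marking, form stays mitslo.
Apply vowel harmony: mitslo → mitsle.
Vowel deletion: no change.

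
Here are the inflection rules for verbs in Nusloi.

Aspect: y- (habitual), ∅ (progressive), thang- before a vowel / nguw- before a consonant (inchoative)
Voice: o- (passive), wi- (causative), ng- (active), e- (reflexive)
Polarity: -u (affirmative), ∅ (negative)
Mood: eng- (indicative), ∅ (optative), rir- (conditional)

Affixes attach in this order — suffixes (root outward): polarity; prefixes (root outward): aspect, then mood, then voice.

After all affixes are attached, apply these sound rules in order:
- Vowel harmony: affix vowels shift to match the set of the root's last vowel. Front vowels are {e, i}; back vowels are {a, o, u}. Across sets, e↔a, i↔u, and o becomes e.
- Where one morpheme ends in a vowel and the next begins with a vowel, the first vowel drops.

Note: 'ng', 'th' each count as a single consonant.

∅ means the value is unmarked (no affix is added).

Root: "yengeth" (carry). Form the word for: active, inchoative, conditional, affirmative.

Attach polarity affirmative -u → yengethu.
Attach aspect inchoative nguw- (before consonant 'y') → nguwyengethu.
Attach mood conditional rir- → rirnguwyengethu.
Attach voice active ng- → ngrirnguwyengethu.
Apply vowel harmony: ngrirnguwyengethu → ngrirngiwyengethi.
Vowel deletion: no change.

ngrirngiwyengethi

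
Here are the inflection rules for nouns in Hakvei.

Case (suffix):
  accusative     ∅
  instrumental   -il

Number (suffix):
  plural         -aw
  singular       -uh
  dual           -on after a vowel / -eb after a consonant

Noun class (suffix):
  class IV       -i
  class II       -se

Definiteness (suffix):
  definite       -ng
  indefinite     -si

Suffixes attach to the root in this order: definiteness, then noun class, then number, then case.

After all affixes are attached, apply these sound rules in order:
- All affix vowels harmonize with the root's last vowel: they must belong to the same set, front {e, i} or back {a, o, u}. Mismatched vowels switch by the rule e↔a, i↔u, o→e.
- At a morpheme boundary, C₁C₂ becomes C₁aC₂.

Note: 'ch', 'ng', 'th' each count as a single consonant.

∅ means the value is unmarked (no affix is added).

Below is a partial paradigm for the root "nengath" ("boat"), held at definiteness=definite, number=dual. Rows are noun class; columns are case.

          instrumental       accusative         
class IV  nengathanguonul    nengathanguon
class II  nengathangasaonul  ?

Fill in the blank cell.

Attach definiteness definite -ng → nengathng.
Attach noun class class II -se → nengathngse.
Attach number dual -on (after vowel 'e') → nengathngseon.
case = accusative: zero marking, form stays nengathngseon.
Apply vowel harmony: nengathngseon → nengathngsaon.
Apply epenthesis: nengathngsaon → nengathangasaon.

nengathangasaon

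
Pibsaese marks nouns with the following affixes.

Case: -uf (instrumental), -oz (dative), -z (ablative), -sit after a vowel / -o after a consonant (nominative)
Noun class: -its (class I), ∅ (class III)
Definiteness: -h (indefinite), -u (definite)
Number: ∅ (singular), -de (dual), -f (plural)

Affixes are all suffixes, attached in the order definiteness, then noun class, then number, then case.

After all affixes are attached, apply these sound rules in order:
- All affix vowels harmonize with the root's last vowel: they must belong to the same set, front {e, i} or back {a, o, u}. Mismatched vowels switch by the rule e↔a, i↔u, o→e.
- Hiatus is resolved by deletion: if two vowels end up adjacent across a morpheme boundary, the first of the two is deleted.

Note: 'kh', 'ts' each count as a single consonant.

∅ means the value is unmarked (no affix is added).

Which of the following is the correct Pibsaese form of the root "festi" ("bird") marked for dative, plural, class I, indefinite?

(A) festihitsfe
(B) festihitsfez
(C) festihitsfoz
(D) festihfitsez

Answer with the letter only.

Attach definiteness indefinite -h → festih.
Attach noun class class I -its → festihits.
Attach number plural -f → festihitsf.
Attach case dative -oz → festihitsfoz.
Apply vowel harmony: festihitsfoz → festihitsfez.
Vowel deletion: no change.
So the correct form is festihitsfez, option (B).
(A) festihitsfe is wrong: it uses nominative instead of dative for case.
(C) festihitsfoz is wrong: it fails to apply the sound rule(s).
(D) festihfitsez is wrong: it has the affixes in the wrong order.

B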